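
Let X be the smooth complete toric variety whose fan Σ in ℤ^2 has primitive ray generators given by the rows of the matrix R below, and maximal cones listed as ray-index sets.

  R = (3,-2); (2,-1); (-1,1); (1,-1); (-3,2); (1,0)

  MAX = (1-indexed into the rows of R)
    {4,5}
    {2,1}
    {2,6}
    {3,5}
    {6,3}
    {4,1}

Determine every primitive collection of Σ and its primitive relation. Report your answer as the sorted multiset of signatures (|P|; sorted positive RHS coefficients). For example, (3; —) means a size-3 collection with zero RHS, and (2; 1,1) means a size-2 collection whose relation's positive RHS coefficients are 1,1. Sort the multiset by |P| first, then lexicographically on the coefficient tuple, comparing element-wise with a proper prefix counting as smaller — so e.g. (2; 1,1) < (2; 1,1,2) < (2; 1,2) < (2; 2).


Σ has 9 primitive collections:

  P = {1,5}:  v_{1} + v_{5} = 0  ⇒ sig = (2; —)
  P = {3,4}:  v_{3} + v_{4} = 0  ⇒ sig = (2; —)
  P = {1,3}:  v_{1} + v_{3} = v_{2}  ⇒ sig = (2; 1)
  P = {2,3}:  v_{2} + v_{3} = v_{6}  ⇒ sig = (2; 1)
  P = {2,4}:  v_{2} + v_{4} = v_{1}  ⇒ sig = (2; 1)
  P = {2,5}:  v_{2} + v_{5} = v_{3}  ⇒ sig = (2; 1)
  P = {4,6}:  v_{4} + v_{6} = v_{2}  ⇒ sig = (2; 1)
  P = {1,6}:  v_{1} + v_{6} = 2·v_{2}  ⇒ sig = (2; 2)
  P = {5,6}:  v_{5} + v_{6} = 2·v_{3}  ⇒ sig = (2; 2)

so the primitive-relation signature multiset is
[(2; —), (2; —), (2; 1), (2; 1), (2; 1), (2; 1), (2; 1), (2; 2), (2; 2)]


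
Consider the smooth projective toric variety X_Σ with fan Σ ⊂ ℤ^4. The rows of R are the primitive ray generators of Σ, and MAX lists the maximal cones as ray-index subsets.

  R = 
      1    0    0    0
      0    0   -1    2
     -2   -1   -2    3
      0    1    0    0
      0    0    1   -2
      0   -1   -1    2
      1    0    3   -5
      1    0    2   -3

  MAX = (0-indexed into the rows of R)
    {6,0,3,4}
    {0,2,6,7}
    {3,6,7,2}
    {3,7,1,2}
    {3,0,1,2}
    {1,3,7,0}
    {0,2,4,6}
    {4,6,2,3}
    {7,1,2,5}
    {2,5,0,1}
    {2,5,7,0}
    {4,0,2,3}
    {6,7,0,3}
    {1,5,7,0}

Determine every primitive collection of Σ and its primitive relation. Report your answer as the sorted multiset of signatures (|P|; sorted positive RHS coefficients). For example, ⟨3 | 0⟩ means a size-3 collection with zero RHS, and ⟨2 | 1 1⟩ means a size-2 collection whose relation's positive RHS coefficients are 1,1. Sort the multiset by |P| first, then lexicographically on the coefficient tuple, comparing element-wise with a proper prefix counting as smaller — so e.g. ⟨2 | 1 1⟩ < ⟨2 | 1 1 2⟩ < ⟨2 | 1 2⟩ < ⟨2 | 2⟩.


9 minimal non-faces of Δ(Σ) (on 8 rays):

  • {1,4}:  v_{1} + v_{4} = 0  →  sig = ⟨2 | 0⟩
  • {1,6}:  v_{1} + v_{6} = v_{7}  →  sig = ⟨2 | 1⟩
  • {3,5}:  v_{3} + v_{5} = v_{1}  →  sig = ⟨2 | 1⟩
  • {4,7}:  v_{4} + v_{7} = v_{6}  →  sig = ⟨2 | 1⟩
  • {4,5}:  v_{4} + v_{5} = v_{0} + v_{2} + v_{7}  →  sig = ⟨2 | 1 1 1⟩
  • {5,6}:  v_{5} + v_{6} = v_{0} + v_{2} + 2·v_{7}  →  sig = ⟨2 | 1 1 2⟩
  • {0,2,3,7}:  v_{0} + v_{2} + v_{3} + v_{7} = 0  →  sig = ⟨4 | 0⟩
  • {0,1,2,7}:  v_{0} + v_{1} + v_{2} + v_{7} = v_{5}  →  sig = ⟨4 | 1⟩
  • {0,2,3,6}:  v_{0} + v_{2} + v_{3} + v_{6} = v_{4}  →  sig = ⟨4 | 1⟩

Hence PRS(X_Σ) =
{ ⟨2 | 0⟩,  ⟨2 | 1⟩ ×3,  ⟨2 | 1 1 1⟩,  ⟨2 | 1 1 2⟩,  ⟨4 | 0⟩,  ⟨4 | 1⟩ ×2 }


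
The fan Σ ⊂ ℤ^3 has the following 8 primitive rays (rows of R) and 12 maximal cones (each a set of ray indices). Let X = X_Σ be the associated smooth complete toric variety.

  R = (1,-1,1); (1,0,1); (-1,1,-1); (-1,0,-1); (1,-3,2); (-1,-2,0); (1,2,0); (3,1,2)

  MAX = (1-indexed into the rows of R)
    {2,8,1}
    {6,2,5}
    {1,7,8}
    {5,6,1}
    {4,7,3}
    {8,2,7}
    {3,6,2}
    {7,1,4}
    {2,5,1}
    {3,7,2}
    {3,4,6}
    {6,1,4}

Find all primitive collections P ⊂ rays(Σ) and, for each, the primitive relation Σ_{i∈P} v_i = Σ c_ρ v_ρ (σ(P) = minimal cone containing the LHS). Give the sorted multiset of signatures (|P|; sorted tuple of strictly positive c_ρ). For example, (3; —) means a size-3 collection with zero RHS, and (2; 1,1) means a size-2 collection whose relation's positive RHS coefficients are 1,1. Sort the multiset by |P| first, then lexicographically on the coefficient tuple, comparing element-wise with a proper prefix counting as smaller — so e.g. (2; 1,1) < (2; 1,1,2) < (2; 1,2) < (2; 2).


Minimal non-faces — 12 found among 8 rays, 12 max cones:

  {1,3}:  v_{1} + v_{3} = 0  ⟹  sig = (2; —)
  {2,4}:  v_{2} + v_{4} = 0  ⟹  sig = (2; —)
  {6,7}:  v_{6} + v_{7} = 0  ⟹  sig = (2; —)
  {3,5}:  v_{3} + v_{5} = v_{2} + v_{6}  ⟹  sig = (2; 1,1)
  {3,8}:  v_{3} + v_{8} = v_{2} + v_{7}  ⟹  sig = (2; 1,1)
  {4,5}:  v_{4} + v_{5} = v_{1} + v_{6}  ⟹  sig = (2; 1,1)
  {4,8}:  v_{4} + v_{8} = v_{1} + v_{7}  ⟹  sig = (2; 1,1)
  {5,7}:  v_{5} + v_{7} = v_{1} + v_{2}  ⟹  sig = (2; 1,1)
  {6,8}:  v_{6} + v_{8} = v_{1} + v_{2}  ⟹  sig = (2; 1,1)
  {5,8}:  v_{5} + v_{8} = 2·v_{1} + 2·v_{2}  ⟹  sig = (2; 2,2)
  {1,2,6}:  v_{1} + v_{2} + v_{6} = v_{5}  ⟹  sig = (3; 1)
  {1,2,7}:  v_{1} + v_{2} + v_{7} = v_{8}  ⟹  sig = (3; 1)

Signatures (|P|; sorted positive RHS coefficients), sorted:
    |P|=2: 10 collections, coeffs (), (), (), (1,1), (1,1), (1,1), (1,1), (1,1), (1,1), (2,2)
    |P|=3: 2 collections, coeffs (1), (1)


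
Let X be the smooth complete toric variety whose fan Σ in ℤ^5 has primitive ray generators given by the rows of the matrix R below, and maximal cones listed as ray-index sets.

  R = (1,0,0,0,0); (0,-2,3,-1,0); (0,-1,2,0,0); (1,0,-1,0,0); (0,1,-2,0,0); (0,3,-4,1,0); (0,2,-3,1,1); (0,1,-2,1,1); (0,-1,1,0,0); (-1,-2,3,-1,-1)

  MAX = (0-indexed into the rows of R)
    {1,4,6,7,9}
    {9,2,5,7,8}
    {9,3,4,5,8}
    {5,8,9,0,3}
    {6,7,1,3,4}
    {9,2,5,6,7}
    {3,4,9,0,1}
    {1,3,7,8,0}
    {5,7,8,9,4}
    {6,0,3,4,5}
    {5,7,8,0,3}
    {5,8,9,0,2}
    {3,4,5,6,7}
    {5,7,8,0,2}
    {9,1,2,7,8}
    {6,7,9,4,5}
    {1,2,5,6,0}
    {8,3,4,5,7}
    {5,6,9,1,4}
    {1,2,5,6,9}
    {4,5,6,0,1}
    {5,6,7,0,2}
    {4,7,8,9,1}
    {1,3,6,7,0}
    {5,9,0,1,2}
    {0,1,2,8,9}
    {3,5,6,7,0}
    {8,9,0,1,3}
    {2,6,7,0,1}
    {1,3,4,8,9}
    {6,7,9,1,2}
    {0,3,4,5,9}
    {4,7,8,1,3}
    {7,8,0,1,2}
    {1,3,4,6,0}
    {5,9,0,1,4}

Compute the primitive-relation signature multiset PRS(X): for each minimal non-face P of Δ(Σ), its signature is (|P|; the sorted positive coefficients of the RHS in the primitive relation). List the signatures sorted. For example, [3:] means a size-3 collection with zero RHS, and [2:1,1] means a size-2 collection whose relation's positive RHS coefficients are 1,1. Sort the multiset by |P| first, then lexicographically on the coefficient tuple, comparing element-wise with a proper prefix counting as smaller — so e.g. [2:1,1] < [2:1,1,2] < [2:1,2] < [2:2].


The 12 primitive collections of Σ (r=10, n=5):

  P = {2,4}:  v_{2} + v_{4} = 0  →  sig = [2:]
  P = {6,8}:  v_{6} + v_{8} = v_{7}  →  sig = [2:1]
  P = {2,3}:  v_{2} + v_{3} = v_{0} + v_{8}  →  sig = [2:1,1]
  P = {0,6,9}:  v_{0} + v_{6} + v_{9} = 0  →  sig = [3:]
  P = {1,5,8}:  v_{1} + v_{5} + v_{8} = 0  →  sig = [3:]
  P = {0,4,8}:  v_{0} + v_{4} + v_{8} = v_{3}  →  sig = [3:1]
  P = {0,7,9}:  v_{0} + v_{7} + v_{9} = v_{8}  →  sig = [3:1]
  P = {1,5,7}:  v_{1} + v_{5} + v_{7} = v_{6}  →  sig = [3:1]
  P = {0,4,7}:  v_{0} + v_{4} + v_{7} = v_{3} + v_{6}  →  sig = [3:1,1]
  P = {1,3,5}:  v_{1} + v_{3} + v_{5} = v_{0} + v_{4}  →  sig = [3:1,1]
  P = {3,6,9}:  v_{3} + v_{6} + v_{9} = v_{4} + v_{8}  →  sig = [3:1,1]
  P = {3,7,9}:  v_{3} + v_{7} + v_{9} = v_{4} + 2·v_{8}  →  sig = [3:1,2]

Sorted signature multiset PRS(X):
    |P|=2: 3 collections, coeffs (), (1), (1,1)
    |P|=3: 9 collections, coeffs (), (), (1), (1), (1), (1,1), (1,1), (1,1), (1,2)


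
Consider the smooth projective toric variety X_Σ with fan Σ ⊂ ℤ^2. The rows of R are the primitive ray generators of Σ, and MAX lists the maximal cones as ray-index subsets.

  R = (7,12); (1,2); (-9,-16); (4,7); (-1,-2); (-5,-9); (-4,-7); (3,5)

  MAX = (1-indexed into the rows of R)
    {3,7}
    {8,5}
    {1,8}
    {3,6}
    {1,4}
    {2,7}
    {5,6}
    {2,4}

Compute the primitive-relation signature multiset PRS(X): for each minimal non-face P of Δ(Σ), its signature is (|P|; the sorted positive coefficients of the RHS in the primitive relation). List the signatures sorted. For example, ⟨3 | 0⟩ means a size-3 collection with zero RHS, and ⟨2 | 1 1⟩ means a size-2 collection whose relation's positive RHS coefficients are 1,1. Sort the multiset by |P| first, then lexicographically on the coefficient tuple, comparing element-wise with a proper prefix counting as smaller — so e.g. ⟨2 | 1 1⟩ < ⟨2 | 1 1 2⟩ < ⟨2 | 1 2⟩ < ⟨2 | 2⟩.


Minimal non-faces — 20 found among 8 rays, 8 max cones:

  {2,5}:  v_{2} + v_{5} = 0  →  sig = ⟨2 | 0⟩
  {4,7}:  v_{4} + v_{7} = 0  →  sig = ⟨2 | 0⟩
  {1,7}:  v_{1} + v_{7} = v_{8}  →  sig = ⟨2 | 1⟩
  {2,6}:  v_{2} + v_{6} = v_{7}  →  sig = ⟨2 | 1⟩
  {2,8}:  v_{2} + v_{8} = v_{4}  →  sig = ⟨2 | 1⟩
  {3,4}:  v_{3} + v_{4} = v_{6}  →  sig = ⟨2 | 1⟩
  {4,5}:  v_{4} + v_{5} = v_{8}  →  sig = ⟨2 | 1⟩
  {4,6}:  v_{4} + v_{6} = v_{5}  →  sig = ⟨2 | 1⟩
  {4,8}:  v_{4} + v_{8} = v_{1}  →  sig = ⟨2 | 1⟩
  {5,7}:  v_{5} + v_{7} = v_{6}  →  sig = ⟨2 | 1⟩
  {6,7}:  v_{6} + v_{7} = v_{3}  →  sig = ⟨2 | 1⟩
  {7,8}:  v_{7} + v_{8} = v_{5}  →  sig = ⟨2 | 1⟩
  {1,6}:  v_{1} + v_{6} = v_{5} + v_{8}  →  sig = ⟨2 | 1 1⟩
  {3,8}:  v_{3} + v_{8} = v_{5} + v_{6}  →  sig = ⟨2 | 1 1⟩
  {1,2}:  v_{1} + v_{2} = 2·v_{4}  →  sig = ⟨2 | 2⟩
  {1,3}:  v_{1} + v_{3} = 2·v_{5}  →  sig = ⟨2 | 2⟩
  {1,5}:  v_{1} + v_{5} = 2·v_{8}  →  sig = ⟨2 | 2⟩
  {2,3}:  v_{2} + v_{3} = 2·v_{7}  →  sig = ⟨2 | 2⟩
  {3,5}:  v_{3} + v_{5} = 2·v_{6}  →  sig = ⟨2 | 2⟩
  {6,8}:  v_{6} + v_{8} = 2·v_{5}  →  sig = ⟨2 | 2⟩

so the primitive-relation signature multiset is
    ⟨2 | 0⟩
    ⟨2 | 0⟩
    ⟨2 | 1⟩
    ⟨2 | 1⟩
    ⟨2 | 1⟩
    ⟨2 | 1⟩
    ⟨2 | 1⟩
    ⟨2 | 1⟩
    ⟨2 | 1⟩
    ⟨2 | 1⟩
    ⟨2 | 1⟩
    ⟨2 | 1⟩
    ⟨2 | 1 1⟩
    ⟨2 | 1 1⟩
    ⟨2 | 2⟩
    ⟨2 | 2⟩
    ⟨2 | 2⟩
    ⟨2 | 2⟩
    ⟨2 | 2⟩
    ⟨2 | 2⟩


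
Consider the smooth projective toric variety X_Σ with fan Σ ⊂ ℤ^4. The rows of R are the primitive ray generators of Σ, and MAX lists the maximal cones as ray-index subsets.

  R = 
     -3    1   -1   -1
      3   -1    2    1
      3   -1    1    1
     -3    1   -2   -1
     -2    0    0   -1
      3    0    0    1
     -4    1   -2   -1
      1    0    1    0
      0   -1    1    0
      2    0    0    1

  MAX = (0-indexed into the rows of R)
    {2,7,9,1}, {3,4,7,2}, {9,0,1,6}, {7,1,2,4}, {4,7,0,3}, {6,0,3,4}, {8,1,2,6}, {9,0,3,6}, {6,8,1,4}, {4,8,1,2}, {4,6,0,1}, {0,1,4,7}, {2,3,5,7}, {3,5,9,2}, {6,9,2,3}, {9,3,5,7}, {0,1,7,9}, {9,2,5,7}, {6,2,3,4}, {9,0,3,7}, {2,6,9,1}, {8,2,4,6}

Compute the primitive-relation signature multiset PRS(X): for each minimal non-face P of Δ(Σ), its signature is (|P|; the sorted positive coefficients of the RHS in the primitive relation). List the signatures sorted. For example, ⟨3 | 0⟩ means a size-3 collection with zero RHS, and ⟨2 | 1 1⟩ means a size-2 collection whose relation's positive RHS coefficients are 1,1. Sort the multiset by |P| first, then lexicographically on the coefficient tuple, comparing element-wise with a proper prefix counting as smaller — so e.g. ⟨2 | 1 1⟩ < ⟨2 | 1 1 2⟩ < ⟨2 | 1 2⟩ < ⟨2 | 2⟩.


The 15 primitive collections of Σ (r=10, n=4):

  P={0,2}:  v_{0} + v_{2} = 0  ⇒ sig = ⟨2 | 0⟩
  P={1,3}:  v_{1} + v_{3} = 0  ⇒ sig = ⟨2 | 0⟩
  P={4,9}:  v_{4} + v_{9} = 0  ⇒ sig = ⟨2 | 0⟩
  P={5,8}:  v_{5} + v_{8} = v_{2}  ⇒ sig = ⟨2 | 1⟩
  P={6,7}:  v_{6} + v_{7} = v_{0}  ⇒ sig = ⟨2 | 1⟩
  P={5,6}:  v_{5} + v_{6} = v_{3} + v_{9}  ⇒ sig = ⟨2 | 1 1⟩
  P={7,8}:  v_{7} + v_{8} = v_{1} + v_{4}  ⇒ sig = ⟨2 | 1 1⟩
  P={0,5}:  v_{0} + v_{5} = v_{3} + v_{7} + v_{9}  ⇒ sig = ⟨2 | 1 1 1⟩
  P={0,8}:  v_{0} + v_{8} = v_{1} + v_{4} + v_{6}  ⇒ sig = ⟨2 | 1 1 1⟩
  P={1,5}:  v_{1} + v_{5} = v_{2} + v_{7} + v_{9}  ⇒ sig = ⟨2 | 1 1 1⟩
  P={3,8}:  v_{3} + v_{8} = v_{2} + v_{4} + v_{6}  ⇒ sig = ⟨2 | 1 1 1⟩
  P={4,5}:  v_{4} + v_{5} = v_{2} + v_{3} + v_{7}  ⇒ sig = ⟨2 | 1 1 1⟩
  P={8,9}:  v_{8} + v_{9} = v_{1} + v_{2} + v_{6}  ⇒ sig = ⟨2 | 1 1 1⟩
  P={1,2,4,6}:  v_{1} + v_{2} + v_{4} + v_{6} = v_{8}  ⇒ sig = ⟨4 | 1⟩
  P={2,3,7,9}:  v_{2} + v_{3} + v_{7} + v_{9} = v_{5}  ⇒ sig = ⟨4 | 1⟩

Sorted signature multiset PRS(X):
{ ⟨2 | 0⟩ ×3,  ⟨2 | 1⟩ ×2,  ⟨2 | 1 1⟩ ×2,  ⟨2 | 1 1 1⟩ ×6,  ⟨4 | 1⟩ ×2 }


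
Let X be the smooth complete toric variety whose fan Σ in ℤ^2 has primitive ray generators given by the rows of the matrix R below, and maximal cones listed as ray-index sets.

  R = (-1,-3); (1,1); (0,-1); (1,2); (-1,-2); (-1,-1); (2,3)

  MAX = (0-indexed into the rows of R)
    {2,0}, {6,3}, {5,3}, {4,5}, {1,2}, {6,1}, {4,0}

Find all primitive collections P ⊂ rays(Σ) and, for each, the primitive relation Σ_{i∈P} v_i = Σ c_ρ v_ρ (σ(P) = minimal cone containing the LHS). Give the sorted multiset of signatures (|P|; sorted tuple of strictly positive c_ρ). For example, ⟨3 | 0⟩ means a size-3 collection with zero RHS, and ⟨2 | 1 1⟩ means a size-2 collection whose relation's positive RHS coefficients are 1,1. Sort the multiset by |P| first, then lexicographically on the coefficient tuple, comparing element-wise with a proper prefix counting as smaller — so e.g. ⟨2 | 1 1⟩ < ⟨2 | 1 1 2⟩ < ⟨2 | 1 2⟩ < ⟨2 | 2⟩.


14 minimal non-faces of Δ(Σ) (on 7 rays):

  • {1,5}:  v_{1} + v_{5} = 0  →  sig = ⟨2 | 0⟩
  • {3,4}:  v_{3} + v_{4} = 0  →  sig = ⟨2 | 0⟩
  • {0,3}:  v_{0} + v_{3} = v_{2}  →  sig = ⟨2 | 1⟩
  • {1,3}:  v_{1} + v_{3} = v_{6}  →  sig = ⟨2 | 1⟩
  • {1,4}:  v_{1} + v_{4} = v_{2}  →  sig = ⟨2 | 1⟩
  • {2,3}:  v_{2} + v_{3} = v_{1}  →  sig = ⟨2 | 1⟩
  • {2,4}:  v_{2} + v_{4} = v_{0}  →  sig = ⟨2 | 1⟩
  • {2,5}:  v_{2} + v_{5} = v_{4}  →  sig = ⟨2 | 1⟩
  • {4,6}:  v_{4} + v_{6} = v_{1}  →  sig = ⟨2 | 1⟩
  • {5,6}:  v_{5} + v_{6} = v_{3}  →  sig = ⟨2 | 1⟩
  • {0,6}:  v_{0} + v_{6} = v_{1} + v_{2}  →  sig = ⟨2 | 1 1⟩
  • {0,1}:  v_{0} + v_{1} = 2·v_{2}  →  sig = ⟨2 | 2⟩
  • {0,5}:  v_{0} + v_{5} = 2·v_{4}  →  sig = ⟨2 | 2⟩
  • {2,6}:  v_{2} + v_{6} = 2·v_{1}  →  sig = ⟨2 | 2⟩

Hence PRS(X_Σ) =
[⟨2 | 0⟩, ⟨2 | 0⟩, ⟨2 | 1⟩, ⟨2 | 1⟩, ⟨2 | 1⟩, ⟨2 | 1⟩, ⟨2 | 1⟩, ⟨2 | 1⟩, ⟨2 | 1⟩, ⟨2 | 1⟩, ⟨2 | 1 1⟩, ⟨2 | 2⟩, ⟨2 | 2⟩, ⟨2 | 2⟩]


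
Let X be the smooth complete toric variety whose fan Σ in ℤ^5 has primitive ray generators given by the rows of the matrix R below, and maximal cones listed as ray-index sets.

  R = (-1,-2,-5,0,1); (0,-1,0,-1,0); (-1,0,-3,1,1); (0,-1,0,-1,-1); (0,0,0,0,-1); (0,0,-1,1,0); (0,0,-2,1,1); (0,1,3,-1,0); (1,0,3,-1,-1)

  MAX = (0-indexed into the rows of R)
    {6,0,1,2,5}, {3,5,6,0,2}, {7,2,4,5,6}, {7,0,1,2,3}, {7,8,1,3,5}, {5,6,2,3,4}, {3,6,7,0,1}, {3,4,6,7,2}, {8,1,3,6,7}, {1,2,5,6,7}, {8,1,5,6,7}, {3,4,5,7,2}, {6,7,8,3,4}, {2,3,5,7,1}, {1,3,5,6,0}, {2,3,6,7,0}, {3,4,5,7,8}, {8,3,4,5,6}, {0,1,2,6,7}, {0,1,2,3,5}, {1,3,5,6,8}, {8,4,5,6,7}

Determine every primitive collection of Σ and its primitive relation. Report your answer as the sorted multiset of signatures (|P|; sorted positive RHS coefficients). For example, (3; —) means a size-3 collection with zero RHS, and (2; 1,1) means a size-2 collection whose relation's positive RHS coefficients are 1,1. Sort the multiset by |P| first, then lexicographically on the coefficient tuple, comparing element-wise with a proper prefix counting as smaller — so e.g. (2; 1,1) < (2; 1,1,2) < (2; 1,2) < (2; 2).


|primitive collections| = 7. Relations:

  P = {2,8}:  v_{2} + v_{8} = 0  so sig = (2; —)
  P = {1,4}:  v_{1} + v_{4} = v_{3}  so sig = (2; 1)
  P = {0,8}:  v_{0} + v_{8} = v_{1} + v_{3} + v_{6}  so sig = (2; 1,1,1)
  P = {0,4}:  v_{0} + v_{4} = v_{2} + 2·v_{3} + v_{6}  so sig = (2; 1,1,2)
  P = {0,5,7}:  v_{0} + v_{5} + v_{7} = v_{1} + v_{2}  so sig = (3; 1,1)
  P = {3,5,6,7}:  v_{3} + v_{5} + v_{6} + v_{7} = 0  so sig = (4; —)
  P = {1,2,3,6}:  v_{1} + v_{2} + v_{3} + v_{6} = v_{0}  so sig = (4; 1)

so the primitive-relation signature multiset is
{ (2; —),  (2; 1),  (2; 1,1,1),  (2; 1,1,2),  (3; 1,1),  (4; —),  (4; 1) }


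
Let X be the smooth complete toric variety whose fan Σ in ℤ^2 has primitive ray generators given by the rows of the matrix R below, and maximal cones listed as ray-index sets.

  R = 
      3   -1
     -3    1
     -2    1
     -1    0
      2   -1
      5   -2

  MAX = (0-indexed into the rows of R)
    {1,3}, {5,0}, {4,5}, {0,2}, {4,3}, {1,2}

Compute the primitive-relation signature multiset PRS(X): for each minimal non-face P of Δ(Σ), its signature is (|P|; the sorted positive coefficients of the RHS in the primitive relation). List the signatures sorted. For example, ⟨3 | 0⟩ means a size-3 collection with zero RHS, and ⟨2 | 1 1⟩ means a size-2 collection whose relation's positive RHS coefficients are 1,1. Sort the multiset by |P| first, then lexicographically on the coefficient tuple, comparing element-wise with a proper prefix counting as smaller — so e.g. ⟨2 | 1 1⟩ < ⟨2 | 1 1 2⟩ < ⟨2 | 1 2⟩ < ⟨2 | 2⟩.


9 minimal non-faces of Δ(Σ) (on 6 rays):

  • {0,1}:  v_{0} + v_{1} = 0 — sig = ⟨2 | 0⟩
  • {2,4}:  v_{2} + v_{4} = 0 — sig = ⟨2 | 0⟩
  • {0,3}:  v_{0} + v_{3} = v_{4} — sig = ⟨2 | 1⟩
  • {0,4}:  v_{0} + v_{4} = v_{5} — sig = ⟨2 | 1⟩
  • {1,4}:  v_{1} + v_{4} = v_{3} — sig = ⟨2 | 1⟩
  • {1,5}:  v_{1} + v_{5} = v_{4} — sig = ⟨2 | 1⟩
  • {2,3}:  v_{2} + v_{3} = v_{1} — sig = ⟨2 | 1⟩
  • {2,5}:  v_{2} + v_{5} = v_{0} — sig = ⟨2 | 1⟩
  • {3,5}:  v_{3} + v_{5} = 2·v_{4} — sig = ⟨2 | 2⟩

Sorted signature multiset PRS(X):
    |P|=2: 9 collections, coeffs (), (), (1), (1), (1), (1), (1), (1), (2)


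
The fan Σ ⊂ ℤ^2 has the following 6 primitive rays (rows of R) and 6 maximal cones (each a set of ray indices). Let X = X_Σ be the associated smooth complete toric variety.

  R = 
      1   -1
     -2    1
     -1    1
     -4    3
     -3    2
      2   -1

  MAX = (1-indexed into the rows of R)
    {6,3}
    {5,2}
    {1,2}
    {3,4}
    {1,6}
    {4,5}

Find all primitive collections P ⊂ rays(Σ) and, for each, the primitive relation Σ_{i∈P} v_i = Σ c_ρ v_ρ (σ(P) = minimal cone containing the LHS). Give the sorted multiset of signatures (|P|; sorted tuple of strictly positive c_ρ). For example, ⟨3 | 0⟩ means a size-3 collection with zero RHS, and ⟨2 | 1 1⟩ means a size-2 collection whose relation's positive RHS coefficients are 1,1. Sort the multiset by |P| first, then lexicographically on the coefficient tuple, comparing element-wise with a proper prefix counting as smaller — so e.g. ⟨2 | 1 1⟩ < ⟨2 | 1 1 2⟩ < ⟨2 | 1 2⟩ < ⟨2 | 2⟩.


Minimal non-faces — 9 found among 6 rays, 6 max cones:

  • {1,3}:  v_{1} + v_{3} = 0  so sig = ⟨2 | 0⟩
  • {2,6}:  v_{2} + v_{6} = 0  so sig = ⟨2 | 0⟩
  • {1,4}:  v_{1} + v_{4} = v_{5}  so sig = ⟨2 | 1⟩
  • {1,5}:  v_{1} + v_{5} = v_{2}  so sig = ⟨2 | 1⟩
  • {2,3}:  v_{2} + v_{3} = v_{5}  so sig = ⟨2 | 1⟩
  • {3,5}:  v_{3} + v_{5} = v_{4}  so sig = ⟨2 | 1⟩
  • {5,6}:  v_{5} + v_{6} = v_{3}  so sig = ⟨2 | 1⟩
  • {2,4}:  v_{2} + v_{4} = 2·v_{5}  so sig = ⟨2 | 2⟩
  • {4,6}:  v_{4} + v_{6} = 2·v_{3}  so sig = ⟨2 | 2⟩

Hence PRS(X_Σ) =
[⟨2 | 0⟩, ⟨2 | 0⟩, ⟨2 | 1⟩, ⟨2 | 1⟩, ⟨2 | 1⟩, ⟨2 | 1⟩, ⟨2 | 1⟩, ⟨2 | 2⟩, ⟨2 | 2⟩]


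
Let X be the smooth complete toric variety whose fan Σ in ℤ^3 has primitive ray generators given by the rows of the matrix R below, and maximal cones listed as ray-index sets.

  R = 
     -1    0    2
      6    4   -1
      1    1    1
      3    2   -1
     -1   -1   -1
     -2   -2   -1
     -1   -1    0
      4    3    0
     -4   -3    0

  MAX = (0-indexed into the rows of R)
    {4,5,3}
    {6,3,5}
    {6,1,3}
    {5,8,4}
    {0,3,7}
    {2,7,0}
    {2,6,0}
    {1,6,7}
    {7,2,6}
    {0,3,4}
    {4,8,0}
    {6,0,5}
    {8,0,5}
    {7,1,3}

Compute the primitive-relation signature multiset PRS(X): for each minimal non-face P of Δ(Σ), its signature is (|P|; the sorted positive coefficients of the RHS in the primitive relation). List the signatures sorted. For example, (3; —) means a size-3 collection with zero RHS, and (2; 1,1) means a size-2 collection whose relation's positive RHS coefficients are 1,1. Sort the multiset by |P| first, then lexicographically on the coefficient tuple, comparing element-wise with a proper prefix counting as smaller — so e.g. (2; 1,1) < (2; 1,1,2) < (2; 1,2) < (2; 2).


Primitive collections (20):

  {2,4}:  v_{2} + v_{4} = 0  →  sig = (2; —)
  {7,8}:  v_{7} + v_{8} = 0  →  sig = (2; —)
  {2,3}:  v_{2} + v_{3} = v_{7}  →  sig = (2; 1)
  {2,5}:  v_{2} + v_{5} = v_{6}  →  sig = (2; 1)
  {3,8}:  v_{3} + v_{8} = v_{4}  →  sig = (2; 1)
  {4,6}:  v_{4} + v_{6} = v_{5}  →  sig = (2; 1)
  {4,7}:  v_{4} + v_{7} = v_{3}  →  sig = (2; 1)
  {0,1}:  v_{0} + v_{1} = v_{2} + v_{7}  →  sig = (2; 1,1)
  {1,8}:  v_{1} + v_{8} = v_{3} + v_{6}  →  sig = (2; 1,1)
  {2,8}:  v_{2} + v_{8} = v_{0} + v_{5}  →  sig = (2; 1,1)
  {5,7}:  v_{5} + v_{7} = v_{3} + v_{6}  →  sig = (2; 1,1)
  {1,2}:  v_{1} + v_{2} = v_{6} + 2·v_{7}  →  sig = (2; 1,2)
  {1,4}:  v_{1} + v_{4} = 2·v_{3} + v_{6}  →  sig = (2; 1,2)
  {6,8}:  v_{6} + v_{8} = v_{0} + 2·v_{5}  →  sig = (2; 1,2)
  {1,5}:  v_{1} + v_{5} = 2·v_{3} + 2·v_{6}  →  sig = (2; 2,2)
  {0,3,5}:  v_{0} + v_{3} + v_{5} = 0  →  sig = (3; —)
  {0,3,6}:  v_{0} + v_{3} + v_{6} = v_{2}  →  sig = (3; 1)
  {0,4,5}:  v_{0} + v_{4} + v_{5} = v_{8}  →  sig = (3; 1)
  {3,6,7}:  v_{3} + v_{6} + v_{7} = v_{1}  →  sig = (3; 1)
  {0,6,7}:  v_{0} + v_{6} + v_{7} = 2·v_{2}  →  sig = (3; 2)

Signatures (|P|; sorted positive RHS coefficients), sorted:
[(2; —), (2; —), (2; 1), (2; 1), (2; 1), (2; 1), (2; 1), (2; 1,1), (2; 1,1), (2; 1,1), (2; 1,1), (2; 1,2), (2; 1,2), (2; 1,2), (2; 2,2), (3; —), (3; 1), (3; 1), (3; 1), (3; 2)]


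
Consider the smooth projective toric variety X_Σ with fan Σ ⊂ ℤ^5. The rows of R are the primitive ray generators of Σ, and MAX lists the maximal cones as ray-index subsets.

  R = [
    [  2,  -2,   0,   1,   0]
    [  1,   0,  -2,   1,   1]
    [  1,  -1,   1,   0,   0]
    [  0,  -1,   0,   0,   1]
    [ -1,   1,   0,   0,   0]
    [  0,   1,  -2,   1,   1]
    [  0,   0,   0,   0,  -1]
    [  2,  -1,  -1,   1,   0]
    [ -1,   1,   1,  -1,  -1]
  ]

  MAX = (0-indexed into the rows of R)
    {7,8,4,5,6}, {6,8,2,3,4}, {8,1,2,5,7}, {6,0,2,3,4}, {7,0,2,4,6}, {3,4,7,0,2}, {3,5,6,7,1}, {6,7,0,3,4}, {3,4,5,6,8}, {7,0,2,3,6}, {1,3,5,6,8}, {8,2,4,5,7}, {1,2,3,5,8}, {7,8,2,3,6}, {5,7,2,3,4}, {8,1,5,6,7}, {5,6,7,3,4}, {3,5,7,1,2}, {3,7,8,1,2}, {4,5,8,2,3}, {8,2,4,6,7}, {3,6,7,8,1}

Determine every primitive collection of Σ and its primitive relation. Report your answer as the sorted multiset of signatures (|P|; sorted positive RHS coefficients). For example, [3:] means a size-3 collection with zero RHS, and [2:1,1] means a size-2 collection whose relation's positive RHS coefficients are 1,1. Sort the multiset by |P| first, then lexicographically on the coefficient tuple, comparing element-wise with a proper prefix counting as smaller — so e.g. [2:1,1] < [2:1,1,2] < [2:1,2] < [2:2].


Primitive collections (9):

  P={1,4}:  v_{1} + v_{4} = v_{5}  ⇒ sig = [2:1]
  P={0,8}:  v_{0} + v_{8} = v_{2} + v_{6}  ⇒ sig = [2:1,1]
  P={0,1}:  v_{0} + v_{1} = v_{3} + v_{4} + 2·v_{7}  ⇒ sig = [2:1,1,2]
  P={0,5}:  v_{0} + v_{5} = v_{3} + 2·v_{4} + 2·v_{7}  ⇒ sig = [2:1,2,2]
  P={1,2,6}:  v_{1} + v_{2} + v_{6} = v_{7}  ⇒ sig = [3:1]
  P={2,5,6}:  v_{2} + v_{5} + v_{6} = v_{4} + v_{7}  ⇒ sig = [3:1,1]
  P={3,4,7,8}:  v_{3} + v_{4} + v_{7} + v_{8} = 0  ⇒ sig = [4:]
  P={3,5,7,8}:  v_{3} + v_{5} + v_{7} + v_{8} = v_{1}  ⇒ sig = [4:1]
  P={2,3,4,6,7}:  v_{2} + v_{3} + v_{4} + v_{6} + v_{7} = v_{0}  ⇒ sig = [5:1]

Sorted signature multiset PRS(X):
[[2:1], [2:1,1], [2:1,1,2], [2:1,2,2], [3:1], [3:1,1], [4:], [4:1], [5:1]]


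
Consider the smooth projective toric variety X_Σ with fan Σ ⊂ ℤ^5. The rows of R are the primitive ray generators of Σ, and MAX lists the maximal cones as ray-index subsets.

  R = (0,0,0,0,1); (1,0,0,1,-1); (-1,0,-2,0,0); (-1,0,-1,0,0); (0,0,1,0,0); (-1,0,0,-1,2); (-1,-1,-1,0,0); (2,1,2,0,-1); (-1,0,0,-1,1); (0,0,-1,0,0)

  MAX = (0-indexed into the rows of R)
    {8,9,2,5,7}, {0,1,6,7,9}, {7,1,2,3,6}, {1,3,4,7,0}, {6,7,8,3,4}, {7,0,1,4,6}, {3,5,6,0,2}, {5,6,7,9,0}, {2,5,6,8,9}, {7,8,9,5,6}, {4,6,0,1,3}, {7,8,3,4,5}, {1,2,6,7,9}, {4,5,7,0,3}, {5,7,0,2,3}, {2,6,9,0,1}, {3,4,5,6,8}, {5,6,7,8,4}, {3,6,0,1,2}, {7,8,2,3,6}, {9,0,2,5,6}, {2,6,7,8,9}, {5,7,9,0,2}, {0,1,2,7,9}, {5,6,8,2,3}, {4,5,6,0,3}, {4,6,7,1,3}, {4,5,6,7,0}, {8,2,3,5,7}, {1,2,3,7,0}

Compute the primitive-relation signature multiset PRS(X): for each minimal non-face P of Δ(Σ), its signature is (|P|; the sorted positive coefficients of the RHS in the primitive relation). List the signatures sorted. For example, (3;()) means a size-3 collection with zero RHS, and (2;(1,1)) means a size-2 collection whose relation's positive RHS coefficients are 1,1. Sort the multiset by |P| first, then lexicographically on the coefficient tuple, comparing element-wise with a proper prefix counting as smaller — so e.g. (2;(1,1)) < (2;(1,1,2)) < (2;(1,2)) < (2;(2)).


Δ(Σ) — 10 vertices, 10 min non-faces:

  {1,8}:  v_{1} + v_{8} = 0 ; sig = (2;())
  {4,9}:  v_{4} + v_{9} = 0 ; sig = (2;())
  {0,8}:  v_{0} + v_{8} = v_{5} ; sig = (2;(1))
  {1,5}:  v_{1} + v_{5} = v_{0} ; sig = (2;(1))
  {2,4}:  v_{2} + v_{4} = v_{3} ; sig = (2;(1))
  {3,9}:  v_{3} + v_{9} = v_{2} ; sig = (2;(1))
  {0,3,6,7}:  v_{0} + v_{3} + v_{6} + v_{7} = 0 ; sig = (4;())
  {0,2,6,7}:  v_{0} + v_{2} + v_{6} + v_{7} = v_{9} ; sig = (4;(1))
  {3,5,6,7}:  v_{3} + v_{5} + v_{6} + v_{7} = v_{8} ; sig = (4;(1))
  {2,5,6,7}:  v_{2} + v_{5} + v_{6} + v_{7} = v_{8} + v_{9} ; sig = (4;(1,1))

Signatures (|P|; sorted positive RHS coefficients), sorted:
    |P|=2: 6 collections, coeffs (), (), (1), (1), (1), (1)
    |P|=4: 4 collections, coeffs (), (1), (1), (1,1)


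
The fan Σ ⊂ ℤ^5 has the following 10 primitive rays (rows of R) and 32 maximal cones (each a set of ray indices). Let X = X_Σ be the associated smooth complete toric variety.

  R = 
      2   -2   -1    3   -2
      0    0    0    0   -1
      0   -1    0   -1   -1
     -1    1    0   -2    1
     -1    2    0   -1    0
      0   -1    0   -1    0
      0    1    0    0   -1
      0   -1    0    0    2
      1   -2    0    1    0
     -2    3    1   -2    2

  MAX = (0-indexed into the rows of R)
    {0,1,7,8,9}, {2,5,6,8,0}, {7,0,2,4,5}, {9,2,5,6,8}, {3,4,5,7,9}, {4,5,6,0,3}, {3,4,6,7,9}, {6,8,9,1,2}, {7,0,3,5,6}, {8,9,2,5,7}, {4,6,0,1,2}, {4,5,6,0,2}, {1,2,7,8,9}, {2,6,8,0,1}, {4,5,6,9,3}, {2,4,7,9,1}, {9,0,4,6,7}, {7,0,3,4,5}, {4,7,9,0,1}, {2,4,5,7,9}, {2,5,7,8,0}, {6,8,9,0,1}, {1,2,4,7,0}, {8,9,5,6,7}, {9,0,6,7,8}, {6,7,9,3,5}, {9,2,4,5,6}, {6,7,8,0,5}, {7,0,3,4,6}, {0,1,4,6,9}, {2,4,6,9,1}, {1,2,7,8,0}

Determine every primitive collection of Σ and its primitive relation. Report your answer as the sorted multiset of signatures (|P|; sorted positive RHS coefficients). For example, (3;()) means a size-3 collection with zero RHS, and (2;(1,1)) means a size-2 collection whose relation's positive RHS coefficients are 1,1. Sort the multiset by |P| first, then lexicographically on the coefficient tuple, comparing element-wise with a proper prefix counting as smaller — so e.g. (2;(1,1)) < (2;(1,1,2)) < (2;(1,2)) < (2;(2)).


11 minimal non-faces of Δ(Σ) (on 10 rays):

  P = {4,8}:  v_{4} + v_{8} = 0  ⇒ sig = (2;())
  P = {1,5}:  v_{1} + v_{5} = v_{2}  ⇒ sig = (2;(1))
  P = {1,3}:  v_{1} + v_{3} = v_{4} + v_{5}  ⇒ sig = (2;(1,1))
  P = {3,8}:  v_{3} + v_{8} = v_{5} + v_{6} + v_{7}  ⇒ sig = (2;(1,1,1))
  P = {2,3}:  v_{2} + v_{3} = v_{4} + 2·v_{5}  ⇒ sig = (2;(1,2))
  P = {0,5,9}:  v_{0} + v_{5} + v_{9} = 0  ⇒ sig = (3;())
  P = {1,6,7}:  v_{1} + v_{6} + v_{7} = 0  ⇒ sig = (3;())
  P = {0,2,9}:  v_{0} + v_{2} + v_{9} = v_{1}  ⇒ sig = (3;(1))
  P = {2,6,7}:  v_{2} + v_{6} + v_{7} = v_{5}  ⇒ sig = (3;(1))
  P = {0,3,9}:  v_{0} + v_{3} + v_{9} = v_{4} + v_{6} + v_{7}  ⇒ sig = (3;(1,1,1))
  P = {4,5,6,7}:  v_{4} + v_{5} + v_{6} + v_{7} = v_{3}  ⇒ sig = (4;(1))

so the primitive-relation signature multiset is
    |P|=2: 5 collections, coeffs (), (1), (1,1), (1,1,1), (1,2)
    |P|=3: 5 collections, coeffs (), (), (1), (1), (1,1,1)
    |P|=4: 1 collection, coeffs (1)


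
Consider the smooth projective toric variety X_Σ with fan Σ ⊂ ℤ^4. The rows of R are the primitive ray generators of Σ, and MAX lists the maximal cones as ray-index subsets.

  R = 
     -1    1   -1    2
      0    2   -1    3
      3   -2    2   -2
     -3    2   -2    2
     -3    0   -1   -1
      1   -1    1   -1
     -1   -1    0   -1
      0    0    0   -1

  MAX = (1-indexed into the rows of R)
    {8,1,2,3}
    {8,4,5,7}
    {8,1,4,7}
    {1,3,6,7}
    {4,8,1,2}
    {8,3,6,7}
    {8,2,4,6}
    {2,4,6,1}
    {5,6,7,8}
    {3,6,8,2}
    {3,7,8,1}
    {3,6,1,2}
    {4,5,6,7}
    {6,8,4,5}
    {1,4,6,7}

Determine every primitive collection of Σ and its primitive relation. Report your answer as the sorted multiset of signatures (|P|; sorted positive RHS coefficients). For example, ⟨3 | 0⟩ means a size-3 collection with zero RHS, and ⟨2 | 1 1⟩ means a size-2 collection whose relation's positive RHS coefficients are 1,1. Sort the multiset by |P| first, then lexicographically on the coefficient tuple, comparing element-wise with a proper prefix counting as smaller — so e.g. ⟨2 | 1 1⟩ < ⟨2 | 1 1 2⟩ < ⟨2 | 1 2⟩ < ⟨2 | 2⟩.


Δ(Σ) — 8 vertices, 7 min non-faces:

  P = {3,4}:  v_{3} + v_{4} = 0  ⇒ sig = ⟨2 | 0⟩
  P = {2,5}:  v_{2} + v_{5} = v_{4}  ⇒ sig = ⟨2 | 1⟩
  P = {2,7}:  v_{2} + v_{7} = v_{1}  ⇒ sig = ⟨2 | 1⟩
  P = {1,5}:  v_{1} + v_{5} = v_{4} + v_{7}  ⇒ sig = ⟨2 | 1 1⟩
  P = {3,5}:  v_{3} + v_{5} = v_{6} + v_{7} + v_{8}  ⇒ sig = ⟨2 | 1 1 1⟩
  P = {1,6,8}:  v_{1} + v_{6} + v_{8} = 0  ⇒ sig = ⟨3 | 0⟩
  P = {4,6,7,8}:  v_{4} + v_{6} + v_{7} + v_{8} = v_{5}  ⇒ sig = ⟨4 | 1⟩

Signatures (|P|; sorted positive RHS coefficients), sorted:
    |P|=2: 5 collections, coeffs (), (1), (1), (1,1), (1,1,1)
    |P|=3: 1 collection, coeffs ()
    |P|=4: 1 collection, coeffs (1)


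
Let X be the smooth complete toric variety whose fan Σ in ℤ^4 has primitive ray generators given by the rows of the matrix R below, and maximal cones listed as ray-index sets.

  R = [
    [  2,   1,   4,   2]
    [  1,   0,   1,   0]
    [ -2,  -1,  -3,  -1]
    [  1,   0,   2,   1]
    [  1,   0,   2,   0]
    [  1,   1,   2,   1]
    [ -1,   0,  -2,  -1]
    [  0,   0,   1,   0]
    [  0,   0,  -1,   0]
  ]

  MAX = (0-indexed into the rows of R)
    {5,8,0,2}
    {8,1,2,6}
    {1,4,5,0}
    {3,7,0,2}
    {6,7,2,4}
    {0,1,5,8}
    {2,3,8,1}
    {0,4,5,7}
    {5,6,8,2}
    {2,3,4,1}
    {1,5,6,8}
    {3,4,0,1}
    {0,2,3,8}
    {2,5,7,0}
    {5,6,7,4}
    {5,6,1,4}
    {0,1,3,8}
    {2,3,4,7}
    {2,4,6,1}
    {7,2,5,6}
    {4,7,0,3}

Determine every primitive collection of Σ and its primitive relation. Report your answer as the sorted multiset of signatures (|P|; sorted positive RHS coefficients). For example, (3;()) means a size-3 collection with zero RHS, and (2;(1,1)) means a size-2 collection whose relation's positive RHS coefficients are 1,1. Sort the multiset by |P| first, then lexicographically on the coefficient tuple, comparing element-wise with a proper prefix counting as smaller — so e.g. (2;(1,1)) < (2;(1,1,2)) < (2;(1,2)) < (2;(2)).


Minimal non-faces — 10 found among 9 rays, 21 max cones:

  P = {3,6}:  v_{3} + v_{6} = 0  ⟹  sig = (2;())
  P = {7,8}:  v_{7} + v_{8} = 0  ⟹  sig = (2;())
  P = {0,6}:  v_{0} + v_{6} = v_{5}  ⟹  sig = (2;(1))
  P = {1,7}:  v_{1} + v_{7} = v_{4}  ⟹  sig = (2;(1))
  P = {3,5}:  v_{3} + v_{5} = v_{0}  ⟹  sig = (2;(1))
  P = {4,8}:  v_{4} + v_{8} = v_{1}  ⟹  sig = (2;(1))
  P = {1,2,5}:  v_{1} + v_{2} + v_{5} = 0  ⟹  sig = (3;())
  P = {0,1,2}:  v_{0} + v_{1} + v_{2} = v_{3}  ⟹  sig = (3;(1))
  P = {2,4,5}:  v_{2} + v_{4} + v_{5} = v_{7}  ⟹  sig = (3;(1))
  P = {0,2,4}:  v_{0} + v_{2} + v_{4} = v_{3} + v_{7}  ⟹  sig = (3;(1,1))

Sorted signature multiset PRS(X):
{ (2;()) ×2,  (2;(1)) ×4,  (3;()),  (3;(1)) ×2,  (3;(1,1)) }


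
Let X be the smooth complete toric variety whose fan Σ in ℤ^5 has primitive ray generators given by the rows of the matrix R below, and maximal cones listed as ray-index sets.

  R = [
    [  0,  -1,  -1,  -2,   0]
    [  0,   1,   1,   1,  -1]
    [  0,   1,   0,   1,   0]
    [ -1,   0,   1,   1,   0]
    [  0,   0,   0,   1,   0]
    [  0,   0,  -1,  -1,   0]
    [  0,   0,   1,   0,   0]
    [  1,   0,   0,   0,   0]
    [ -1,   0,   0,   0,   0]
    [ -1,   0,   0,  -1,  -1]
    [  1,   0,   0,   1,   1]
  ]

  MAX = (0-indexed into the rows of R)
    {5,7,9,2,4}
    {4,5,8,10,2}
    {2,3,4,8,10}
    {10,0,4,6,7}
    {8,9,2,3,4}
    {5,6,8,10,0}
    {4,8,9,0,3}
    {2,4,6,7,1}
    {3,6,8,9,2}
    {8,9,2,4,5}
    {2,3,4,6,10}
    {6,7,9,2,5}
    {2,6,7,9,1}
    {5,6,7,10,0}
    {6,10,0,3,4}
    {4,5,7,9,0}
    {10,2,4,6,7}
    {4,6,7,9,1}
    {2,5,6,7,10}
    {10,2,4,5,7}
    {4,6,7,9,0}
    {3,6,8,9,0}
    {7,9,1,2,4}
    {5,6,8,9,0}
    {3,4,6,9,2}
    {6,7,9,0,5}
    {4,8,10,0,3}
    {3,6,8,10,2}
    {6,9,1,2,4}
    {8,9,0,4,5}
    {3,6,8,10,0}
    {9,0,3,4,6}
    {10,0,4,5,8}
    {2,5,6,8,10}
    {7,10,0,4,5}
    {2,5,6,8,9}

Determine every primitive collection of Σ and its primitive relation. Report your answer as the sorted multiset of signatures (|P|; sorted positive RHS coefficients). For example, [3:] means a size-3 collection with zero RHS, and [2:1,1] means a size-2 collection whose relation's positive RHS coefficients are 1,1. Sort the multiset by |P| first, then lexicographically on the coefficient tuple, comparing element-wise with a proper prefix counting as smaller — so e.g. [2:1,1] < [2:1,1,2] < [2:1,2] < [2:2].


Δ(Σ) — 11 vertices, 13 min non-faces:

  • {7,8}:  v_{7} + v_{8} = 0  ⟹  sig = [2:]
  • {9,10}:  v_{9} + v_{10} = 0  ⟹  sig = [2:]
  • {0,2}:  v_{0} + v_{2} = v_{5}  ⟹  sig = [2:1]
  • {3,5}:  v_{3} + v_{5} = v_{8}  ⟹  sig = [2:1]
  • {0,1}:  v_{0} + v_{1} = v_{7} + v_{9}  ⟹  sig = [2:1,1]
  • {3,7}:  v_{3} + v_{7} = v_{4} + v_{6}  ⟹  sig = [2:1,1]
  • {1,5}:  v_{1} + v_{5} = v_{2} + v_{7} + v_{9}  ⟹  sig = [2:1,1,1]
  • {1,8}:  v_{1} + v_{8} = v_{2} + v_{4} + v_{6} + v_{9}  ⟹  sig = [2:1,1,1,1]
  • {1,10}:  v_{1} + v_{10} = v_{2} + v_{4} + v_{6} + v_{7}  ⟹  sig = [2:1,1,1,1]
  • {1,3}:  v_{1} + v_{3} = v_{2} + 2·v_{4} + 2·v_{6} + v_{9}  ⟹  sig = [2:1,1,2,2]
  • {4,5,6}:  v_{4} + v_{5} + v_{6} = 0  ⟹  sig = [3:]
  • {4,6,8}:  v_{4} + v_{6} + v_{8} = v_{3}  ⟹  sig = [3:1]
  • {2,4,6,7,9}:  v_{2} + v_{4} + v_{6} + v_{7} + v_{9} = v_{1}  ⟹  sig = [5:1]

so the primitive-relation signature multiset is
    |P|=2: 10 collections, coeffs (), (), (1), (1), (1,1), (1,1), (1,1,1), (1,1,1,1), (1,1,1,1), (1,1,2,2)
    |P|=3: 2 collections, coeffs (), (1)
    |P|=5: 1 collection, coeffs (1)


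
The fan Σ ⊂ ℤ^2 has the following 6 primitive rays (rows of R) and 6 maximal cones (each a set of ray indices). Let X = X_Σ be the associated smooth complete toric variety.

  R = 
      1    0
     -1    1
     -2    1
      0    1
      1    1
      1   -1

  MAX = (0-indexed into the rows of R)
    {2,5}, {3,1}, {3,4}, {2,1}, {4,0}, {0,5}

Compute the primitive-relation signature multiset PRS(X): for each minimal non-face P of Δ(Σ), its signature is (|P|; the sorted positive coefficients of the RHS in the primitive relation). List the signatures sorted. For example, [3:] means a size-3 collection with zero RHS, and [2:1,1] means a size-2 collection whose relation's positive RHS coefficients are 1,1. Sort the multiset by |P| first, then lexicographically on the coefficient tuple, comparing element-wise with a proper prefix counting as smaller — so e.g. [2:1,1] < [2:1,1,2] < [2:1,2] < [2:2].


The 9 primitive collections of Σ (r=6, n=2):

  {1,5}:  v_{1} + v_{5} = 0  →  sig = [2:]
  {0,1}:  v_{0} + v_{1} = v_{3}  →  sig = [2:1]
  {0,2}:  v_{0} + v_{2} = v_{1}  →  sig = [2:1]
  {0,3}:  v_{0} + v_{3} = v_{4}  →  sig = [2:1]
  {3,5}:  v_{3} + v_{5} = v_{0}  →  sig = [2:1]
  {2,4}:  v_{2} + v_{4} = v_{1} + v_{3}  →  sig = [2:1,1]
  {1,4}:  v_{1} + v_{4} = 2·v_{3}  →  sig = [2:2]
  {2,3}:  v_{2} + v_{3} = 2·v_{1}  →  sig = [2:2]
  {4,5}:  v_{4} + v_{5} = 2·v_{0}  →  sig = [2:2]

Hence PRS(X_Σ) =
    [2:]
    [2:1]
    [2:1]
    [2:1]
    [2:1]
    [2:1,1]
    [2:2]
    [2:2]
    [2:2]


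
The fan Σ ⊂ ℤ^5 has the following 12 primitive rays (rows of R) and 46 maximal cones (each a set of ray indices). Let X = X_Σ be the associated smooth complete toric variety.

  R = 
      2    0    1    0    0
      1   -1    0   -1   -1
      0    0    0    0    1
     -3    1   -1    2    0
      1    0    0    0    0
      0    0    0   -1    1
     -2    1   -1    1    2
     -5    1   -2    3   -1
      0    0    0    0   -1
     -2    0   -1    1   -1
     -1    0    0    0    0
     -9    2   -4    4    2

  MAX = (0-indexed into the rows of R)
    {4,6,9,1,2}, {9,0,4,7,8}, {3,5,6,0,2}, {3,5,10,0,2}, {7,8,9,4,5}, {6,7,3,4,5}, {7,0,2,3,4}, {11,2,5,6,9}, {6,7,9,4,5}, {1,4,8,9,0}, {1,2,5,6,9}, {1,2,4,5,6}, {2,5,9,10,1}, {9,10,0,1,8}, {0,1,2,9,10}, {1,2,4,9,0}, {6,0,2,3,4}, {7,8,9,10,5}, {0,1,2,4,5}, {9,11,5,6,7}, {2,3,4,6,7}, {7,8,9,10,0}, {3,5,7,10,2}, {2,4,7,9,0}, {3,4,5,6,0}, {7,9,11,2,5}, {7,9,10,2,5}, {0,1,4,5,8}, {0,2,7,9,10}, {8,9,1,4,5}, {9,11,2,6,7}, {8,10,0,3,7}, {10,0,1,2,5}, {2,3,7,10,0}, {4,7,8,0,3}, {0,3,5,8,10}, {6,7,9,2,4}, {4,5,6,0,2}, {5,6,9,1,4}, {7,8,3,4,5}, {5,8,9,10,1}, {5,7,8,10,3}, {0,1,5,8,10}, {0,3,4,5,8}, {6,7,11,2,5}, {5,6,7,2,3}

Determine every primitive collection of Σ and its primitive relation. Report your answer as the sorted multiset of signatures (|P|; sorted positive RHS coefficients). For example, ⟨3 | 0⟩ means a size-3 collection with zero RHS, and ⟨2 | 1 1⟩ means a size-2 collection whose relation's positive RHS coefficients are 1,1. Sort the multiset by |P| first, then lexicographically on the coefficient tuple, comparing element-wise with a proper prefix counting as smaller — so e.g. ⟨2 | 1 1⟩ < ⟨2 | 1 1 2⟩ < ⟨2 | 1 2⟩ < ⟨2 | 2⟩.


|primitive collections| = 22. Relations:

  P = {2,8}:  v_{2} + v_{8} = 0  ⟹  sig = ⟨2 | 0⟩
  P = {4,10}:  v_{4} + v_{10} = 0  ⟹  sig = ⟨2 | 0⟩
  P = {1,3}:  v_{1} + v_{3} = v_{9}  ⟹  sig = ⟨2 | 1⟩
  P = {3,9}:  v_{3} + v_{9} = v_{7}  ⟹  sig = ⟨2 | 1⟩
  P = {0,11}:  v_{0} + v_{11} = v_{2} + v_{6} + v_{7}  ⟹  sig = ⟨2 | 1 1 1⟩
  P = {6,8}:  v_{6} + v_{8} = v_{3} + v_{4} + v_{5}  ⟹  sig = ⟨2 | 1 1 1⟩
  P = {6,10}:  v_{6} + v_{10} = v_{2} + v_{3} + v_{5}  ⟹  sig = ⟨2 | 1 1 1⟩
  P = {8,11}:  v_{8} + v_{11} = v_{5} + v_{6} + v_{7} + v_{9}  ⟹  sig = ⟨2 | 1 1 1 1⟩
  P = {3,11}:  v_{3} + v_{11} = v_{2} + v_{5} + v_{6} + 2·v_{7}  ⟹  sig = ⟨2 | 1 1 1 2⟩
  P = {1,11}:  v_{1} + v_{11} = v_{2} + v_{5} + v_{6} + 3·v_{9}  ⟹  sig = ⟨2 | 1 1 1 3⟩
  P = {1,7}:  v_{1} + v_{7} = 2·v_{9}  ⟹  sig = ⟨2 | 2⟩
  P = {4,11}:  v_{4} + v_{11} = 2·v_{6} + 2·v_{9}  ⟹  sig = ⟨2 | 2 2⟩
  P = {10,11}:  v_{10} + v_{11} = 2·v_{2} + 2·v_{5} + 2·v_{7}  ⟹  sig = ⟨2 | 2 2 2⟩
  P = {0,5,9}:  v_{0} + v_{5} + v_{9} = 0  ⟹  sig = ⟨3 | 0⟩
  P = {0,5,7}:  v_{0} + v_{5} + v_{7} = v_{3}  ⟹  sig = ⟨3 | 1⟩
  P = {0,1,6}:  v_{0} + v_{1} + v_{6} = v_{2} + v_{4}  ⟹  sig = ⟨3 | 1 1⟩
  P = {0,6,9}:  v_{0} + v_{6} + v_{9} = v_{2} + v_{3} + v_{4}  ⟹  sig = ⟨3 | 1 1 1⟩
  P = {0,6,7}:  v_{0} + v_{6} + v_{7} = v_{2} + 2·v_{3} + v_{4}  ⟹  sig = ⟨3 | 1 1 2⟩
  P = {2,3,4,5}:  v_{2} + v_{3} + v_{4} + v_{5} = v_{6}  ⟹  sig = ⟨4 | 1⟩
  P = {2,4,5,7}:  v_{2} + v_{4} + v_{5} + v_{7} = v_{6} + v_{9}  ⟹  sig = ⟨4 | 1 1⟩
  P = {2,4,5,9}:  v_{2} + v_{4} + v_{5} + v_{9} = v_{1} + v_{6}  ⟹  sig = ⟨4 | 1 1⟩
  P = {2,5,6,7,9}:  v_{2} + v_{5} + v_{6} + v_{7} + v_{9} = v_{11}  ⟹  sig = ⟨5 | 1⟩

so the primitive-relation signature multiset is
[⟨2 | 0⟩, ⟨2 | 0⟩, ⟨2 | 1⟩, ⟨2 | 1⟩, ⟨2 | 1 1 1⟩, ⟨2 | 1 1 1⟩, ⟨2 | 1 1 1⟩, ⟨2 | 1 1 1 1⟩, ⟨2 | 1 1 1 2⟩, ⟨2 | 1 1 1 3⟩, ⟨2 | 2⟩, ⟨2 | 2 2⟩, ⟨2 | 2 2 2⟩, ⟨3 | 0⟩, ⟨3 | 1⟩, ⟨3 | 1 1⟩, ⟨3 | 1 1 1⟩, ⟨3 | 1 1 2⟩, ⟨4 | 1⟩, ⟨4 | 1 1⟩, ⟨4 | 1 1⟩, ⟨5 | 1⟩]
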